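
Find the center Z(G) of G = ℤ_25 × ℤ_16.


Z(G) = {g ∈ G | gx = xg for all x ∈ G}
Direct product of abelian groups is abelian, so Z(G) = G

Z(ℤ_25 × ℤ_16) = ℤ_25 × ℤ_16


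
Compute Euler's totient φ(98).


Factor n: 98 = 2 × 7^2
φ(n) = n · ∏(1 - 1/p) over distinct primes p | n
φ(98) = 98 · (1 - 1/2) · (1 - 1/7) = 42

φ(98) = 42


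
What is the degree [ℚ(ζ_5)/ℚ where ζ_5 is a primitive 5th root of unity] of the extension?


[ℚ(ζ_n):ℚ] = deg Φ_n(x) = φ(n). Here φ(5) = 4

[ℚ(ζ_5)/ℚ where ζ_5 is a primitive 5th root of unity] = 4


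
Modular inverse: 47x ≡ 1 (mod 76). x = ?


Use the extended Euclidean algorithm to write 1 = 47·s + 76·t; then s mod 76 is the inverse.
Euclidean algorithm:
  47 = 0·76 + 47
  76 = 1·47 + 29
  47 = 1·29 + 18
  29 = 1·18 + 11
  18 = 1·11 + 7
  11 = 1·7 + 4
  7 = 1·4 + 3
  4 = 1·3 + 1
  3 = 3·1 + 0
gcd(47,76) = 1
Back-substitution gives: 47·(-21) + 76·(13) = 1
So 47⁻¹ ≡ -21 ≡ 55 (mod 76)
Check: 47 × 55 = 2585 ≡ 1 (mod 76) ✓

47⁻¹ ≡ 55 (mod 76)


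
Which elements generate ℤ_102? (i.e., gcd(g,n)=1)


g generates ℤ_n iff gcd(g,n) = 1
Prime factors of 102: 2, 3, 17
Generators are g ∈ {1,...,101} not divisible by any of these primes.
Generators: {1, 5, 7, 11, 13, 19, 23, 25, 29, 31, 35, 37, 41, 43, 47, 49, 53, 55, 59, 61, 65, 67, 71, 73, 77, 79, 83, 89, 91, 95, 97, 101}
Number of generators = φ(102) = 32

Generators of ℤ_102 = {1, 5, 7, 11, 13, 19, 23, 25, 29, 31, 35, 37, 41, 43, 47, 49, 53, 55, 59, 61, 65, 67, 71, 73, 77, 79, 83, 89, 91, 95, 97, 101}


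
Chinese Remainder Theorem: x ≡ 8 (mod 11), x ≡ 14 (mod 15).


m₁ = 11, m₂ = 15, gcd = 1, so CRT applies. M = m₁·m₂ = 165
Let M₁ = M/m₁ = 15, M₂ = M/m₂ = 11
Find y₁ ≡ M₁⁻¹ (mod m₁): 15⁻¹ ≡ 3 (mod 11)
Find y₂ ≡ M₂⁻¹ (mod m₂): 11⁻¹ ≡ 11 (mod 15)
x = a₁·M₁·y₁ + a₂·M₂·y₂ = 8·15·3 + 14·11·11 = 2054
Reduce mod 165: x ≡ 74
Check: 74 mod 11 = 8 ✓, 74 mod 15 = 14 ✓

x ≡ 74 (mod 165)


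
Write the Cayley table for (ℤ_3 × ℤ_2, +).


Elements: {(0,0), (0,1), (1,0), (1,1), (2,0), (2,1)}
Operation: componentwise addition mod (3, 2)
Entry (a, b) = ((a₁+b₁) mod 3, (a₂+b₂) mod 2)

Cayley table:
      | (0,0) | (0,1) | (1,0) | (1,1) | (2,0) | (2,1)
(0,0) | (0,0) | (0,1) | (1,0) | (1,1) | (2,0) | (2,1)
(0,1) | (0,1) | (0,0) | (1,1) | (1,0) | (2,1) | (2,0)
(1,0) | (1,0) | (1,1) | (2,0) | (2,1) | (0,0) | (0,1)
(1,1) | (1,1) | (1,0) | (2,1) | (2,0) | (0,1) | (0,0)
(2,0) | (2,0) | (2,1) | (0,0) | (0,1) | (1,0) | (1,1)
(2,1) | (2,1) | (2,0) | (0,1) | (0,0) | (1,1) | (1,0)


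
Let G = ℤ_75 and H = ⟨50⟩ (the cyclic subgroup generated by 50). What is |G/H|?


|⟨50⟩| = n / gcd(50, 75) = 75 / 25 = 3
H is normal (ℤ_75 is abelian).
|G/H| = |G| / |H| = 75 / 3 = 25

|G/H| = 25


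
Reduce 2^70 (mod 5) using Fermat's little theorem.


Fermat's little theorem: if p is prime and gcd(a,p)=1, then a^(p-1) ≡ 1 (mod p)
p = 5 is prime, gcd(2,5) = 1
Reduce exponent: 70 mod 4 = 2
So 2^70 ≡ 2^2 (mod 5)
2^2 mod 5 = 4

2^70 ≡ 4 (mod 5)


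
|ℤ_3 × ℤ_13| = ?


|A × B| = |A| · |B|
|ℤ_3 × ℤ_13| = 3 × 13 = 39

|ℤ_3 × ℤ_13| = 39


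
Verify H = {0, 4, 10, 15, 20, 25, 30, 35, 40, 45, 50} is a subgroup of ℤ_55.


Subgroup test for H = {0, 4, 10, 15, 20, 25, 30, 35, 40, 45, 50} in (ℤ_55, +):
(1) 0 ∈ H? Yes
(2) Closure: for all a,b ∈ H, (a+b) mod 55 ∈ H? No  [counterexample: 4 + 4 = 8 ∉ H]
(3) Inverses: for all a ∈ H, -a mod 55 ∈ H? No

No, H is not a subgroup of ℤ_55


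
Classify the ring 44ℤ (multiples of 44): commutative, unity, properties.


44ℤ is a commutative ring under +,× but has no multiplicative identity (1 ∉ 44ℤ); it has no zero divisors, but without unity it is not an integral domain
Commutative: Yes
Integral domain: No
Has unity: No

44ℤ (multiples of 44): Commutative=Yes, Unity=No


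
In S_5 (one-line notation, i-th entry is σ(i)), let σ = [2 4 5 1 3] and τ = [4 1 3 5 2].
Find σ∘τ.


σ∘τ: apply τ first, then σ
1 →τ 4 →σ 1
2 →τ 1 →σ 2
3 →τ 3 →σ 5
4 →τ 5 →σ 3
5 →τ 2 →σ 4

σ∘τ = [1 2 5 3 4]


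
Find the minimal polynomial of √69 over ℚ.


√69 satisfies x² - 69 = 0, irreducible over ℚ since 69 is squarefree

Minimal polynomial: x² - 69


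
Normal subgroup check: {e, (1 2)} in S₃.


H = {e, (1 2)} in S₃
(1 3)(1 2)(1 3)⁻¹ = (2 3) ∉ {e, (1 2)}, so it is not normal

No, not a normal subgroup


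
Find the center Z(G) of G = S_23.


Z(G) = {g ∈ G | gx = xg for all x ∈ G}
S_n is non-abelian for n ≥ 3; Z(S_23) is trivial

Z(S_23) = {e}


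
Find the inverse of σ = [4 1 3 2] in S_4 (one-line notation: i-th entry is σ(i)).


To find σ⁻¹, swap domain and range:
σ(1) = 4 → σ⁻¹(4) = 1
σ(2) = 1 → σ⁻¹(1) = 2
σ(3) = 3 → σ⁻¹(3) = 3
σ(4) = 2 → σ⁻¹(2) = 4

σ⁻¹ = [2 4 3 1]


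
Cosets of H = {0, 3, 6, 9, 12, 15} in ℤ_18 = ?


H = {0, 3, 6, 9, 12, 15}, |H| = 6
Number of cosets = |G|/|H| = 18/6 = 3
0 + H = {0, 3, 6, 9, 12, 15}
1 + H = {1, 4, 7, 10, 13, 16}
2 + H = {2, 5, 8, 11, 14, 17}

Cosets: 0+H={0,3,6,9,12,15}; 1+H={1,4,7,10,13,16}; 2+H={2,5,8,11,14,17}


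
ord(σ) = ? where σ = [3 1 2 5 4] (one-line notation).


Cycle decomposition: (1 3 2) (4 5)
Cycle lengths: 3, 2
Order = lcm(3, 2) = 6

ord(σ) = 6


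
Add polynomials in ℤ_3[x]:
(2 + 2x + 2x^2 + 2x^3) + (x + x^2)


Add coefficients mod 3:
x^0: 2 + 0 = 2 (mod 3)
x^1: 2 + 1 = 0 (mod 3)
x^2: 2 + 1 = 0 (mod 3)
x^3: 2 + 0 = 2 (mod 3)
Result: 2 + 2x^3

f + g = 2 + 2x^3


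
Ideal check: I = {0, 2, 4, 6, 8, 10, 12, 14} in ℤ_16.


Check ideal conditions for I = {0, 2, 4, 6, 8, 10, 12, 14} in ℤ_16:
(1) I is an additive subgroup? Yes
(2) For r ∈ ℤ_16 and a ∈ I: r·a ∈ I? Yes

Yes, I is an ideal of ℤ_16


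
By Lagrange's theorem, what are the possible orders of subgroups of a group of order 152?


Lagrange's theorem: |H| divides |G|
|G| = 152
Divisors of 152: 1, 2, 4, 8, 19, 38, 76, 152

Possible subgroup orders: {1, 2, 4, 8, 19, 38, 76, 152}


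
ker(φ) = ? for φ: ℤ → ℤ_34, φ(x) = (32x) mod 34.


Kernel = preimage of identity
ker(φ) = {x ∈ ℤ : 32x ≡ 0 (mod 34)}. gcd(32,34) = 2, so 32x ≡ 0 (mod 34) ⟺ x ≡ 0 (mod 34/2 = 17). Hence ker(φ) = 17ℤ

ker(φ) = 17ℤ


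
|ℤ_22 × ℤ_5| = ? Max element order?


|ℤ_22 × ℤ_5| = 22 × 5 = 110
Max element order = lcm(22,5) = 110
Cyclic? Yes (gcd=1)

|ℤ_22×ℤ_5| = 110, max element order = 110


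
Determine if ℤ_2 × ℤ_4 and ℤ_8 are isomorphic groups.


Comparing ℤ_2 × ℤ_4 and ℤ_8:
gcd(2,4) = 2 ≠ 1. Max element order in ℤ_2×ℤ_4 is lcm(2,4) = 4 < 8, so it has no element of order 8

No, ℤ_2 × ℤ_4 ≇ ℤ_8


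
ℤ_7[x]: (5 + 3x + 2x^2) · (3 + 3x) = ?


Expand and collect like terms; reduce coefficients mod 7:
x^0: 5·3 = 15 ≡ 1 (mod 7)
x^1: 5·3 + 3·3 = 24 ≡ 3 (mod 7)
x^2: 3·3 + 2·3 = 15 ≡ 1 (mod 7)
x^3: 2·3 = 6 ≡ 6 (mod 7)
Result: 1 + 3x + x^2 + 6x^3

f · g = 1 + 3x + x^2 + 6x^3


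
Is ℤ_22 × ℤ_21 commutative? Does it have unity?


Direct product ring; commutative with unity (1,1); but (1,0)·(0,1) = (0,0) gives zero divisors, so not an integral domain
Commutative: Yes
Integral domain: No
Has unity: Yes

ℤ_22 × ℤ_21: Commutative=Yes, Unity=Yes


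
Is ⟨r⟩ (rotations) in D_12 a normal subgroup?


H = ⟨r⟩ (rotations) in D_12
The rotation subgroup ⟨r⟩ has index 2 in D_12, so it is normal

Yes, normal subgroup


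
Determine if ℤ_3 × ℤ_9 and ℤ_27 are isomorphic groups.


Comparing ℤ_3 × ℤ_9 and ℤ_27:
gcd(3,9) = 3 ≠ 1. Max element order in ℤ_3×ℤ_9 is lcm(3,9) = 9 < 27, so it has no element of order 27

No, ℤ_3 × ℤ_9 ≇ ℤ_27


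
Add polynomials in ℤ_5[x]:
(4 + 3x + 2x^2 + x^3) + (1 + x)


Add coefficients mod 5:
x^0: 4 + 1 = 0 (mod 5)
x^1: 3 + 1 = 4 (mod 5)
x^2: 2 + 0 = 2 (mod 5)
x^3: 1 + 0 = 1 (mod 5)
Result: 4x + 2x^2 + x^3

f + g = 4x + 2x^2 + x^3


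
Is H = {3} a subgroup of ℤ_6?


Subgroup test for H = {3} in (ℤ_6, +):
(1) 0 ∈ H? No
(2) Closure: for all a,b ∈ H, (a+b) mod 6 ∈ H? No  [counterexample: 3 + 3 = 0 ∉ H]
(3) Inverses: for all a ∈ H, -a mod 6 ∈ H? Yes

No, H is not a subgroup of ℤ_6


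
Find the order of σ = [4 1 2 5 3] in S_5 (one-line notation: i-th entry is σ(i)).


Cycle decomposition: (1 4 5 3 2)
Cycle lengths: 5
Order = lcm(5) = 5

ord(σ) = 5


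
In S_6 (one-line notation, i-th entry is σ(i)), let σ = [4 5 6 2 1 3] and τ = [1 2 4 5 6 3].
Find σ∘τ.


σ∘τ: apply τ first, then σ
1 →τ 1 →σ 4
2 →τ 2 →σ 5
3 →τ 4 →σ 2
4 →τ 5 →σ 1
5 →τ 6 →σ 3
6 →τ 3 →σ 6

σ∘τ = [4 5 2 1 3 6]


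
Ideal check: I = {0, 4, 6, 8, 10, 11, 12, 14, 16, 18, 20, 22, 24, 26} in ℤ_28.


Check ideal conditions for I = {0, 4, 6, 8, 10, 11, 12, 14, 16, 18, 20, 22, 24, 26} in ℤ_28:
(1) I is an additive subgroup? No
(2) For r ∈ ℤ_28 and a ∈ I: r·a ∈ I? No  [counterexample: r=3, a=10, r·a mod 28 = 2 ∉ I]

No, I is not an ideal of ℤ_28


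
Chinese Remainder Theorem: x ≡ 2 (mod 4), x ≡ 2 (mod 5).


m₁ = 4, m₂ = 5, gcd = 1, so CRT applies. M = m₁·m₂ = 20
Let M₁ = M/m₁ = 5, M₂ = M/m₂ = 4
Find y₁ ≡ M₁⁻¹ (mod m₁): 5⁻¹ ≡ 1 (mod 4)
Find y₂ ≡ M₂⁻¹ (mod m₂): 4⁻¹ ≡ 4 (mod 5)
x = a₁·M₁·y₁ + a₂·M₂·y₂ = 2·5·1 + 2·4·4 = 42
Reduce mod 20: x ≡ 2
Check: 2 mod 4 = 2 ✓, 2 mod 5 = 2 ✓

x ≡ 2 (mod 20)


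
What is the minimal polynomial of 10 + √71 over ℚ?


Let α = 10 + √71. Then α - 10 = √71, so (α - 10)² = 71, giving α² - 20α + 29 = 0. Degree 2 and α ∉ ℚ, so this is the minimal polynomial.

Minimal polynomial: x² - 20x + 29


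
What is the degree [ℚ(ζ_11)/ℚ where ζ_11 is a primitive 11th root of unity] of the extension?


[ℚ(ζ_n):ℚ] = deg Φ_n(x) = φ(n). Here φ(11) = 10

[ℚ(ζ_11)/ℚ where ζ_11 is a primitive 11th root of unity] = 10


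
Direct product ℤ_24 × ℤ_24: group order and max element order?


|ℤ_24 × ℤ_24| = 24 × 24 = 576
Max element order = lcm(24,24) = 24
Cyclic? No (gcd=24)

|ℤ_24×ℤ_24| = 576, max element order = 24


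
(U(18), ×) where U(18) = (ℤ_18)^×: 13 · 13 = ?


Operation: multiplication mod 18
13 · 13 = (a × b) mod 18 with a = 13, b = 13

13 · 13 = 7


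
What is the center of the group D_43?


Z(G) = {g ∈ G | gx = xg for all x ∈ G}
For odd n, Z(D_n) = {e}: no nontrivial rotation commutes with all reflections

Z(D_43) = {e}


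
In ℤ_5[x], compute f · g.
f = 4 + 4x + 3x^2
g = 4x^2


Expand and collect like terms; reduce coefficients mod 5:
x^0: 4·0 = 0 ≡ 0 (mod 5)
x^1: 4·0 + 4·0 = 0 ≡ 0 (mod 5)
x^2: 4·4 + 4·0 + 3·0 = 16 ≡ 1 (mod 5)
x^3: 4·4 + 3·0 = 16 ≡ 1 (mod 5)
x^4: 3·4 = 12 ≡ 2 (mod 5)
Result: x^2 + x^3 + 2x^4

f · g = x^2 + x^3 + 2x^4


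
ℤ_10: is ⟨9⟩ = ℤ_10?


g generates ℤ_n iff gcd(g, n) = 1
gcd(9, 10) = 1
Since gcd = 1, 9 is a generator.

Yes, 9 generates ℤ_10


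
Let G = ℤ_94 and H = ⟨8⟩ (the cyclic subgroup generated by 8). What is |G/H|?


|⟨8⟩| = n / gcd(8, 94) = 94 / 2 = 47
H is normal (ℤ_94 is abelian).
|G/H| = |G| / |H| = 94 / 47 = 2

|G/H| = 2


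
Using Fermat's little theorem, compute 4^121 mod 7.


Fermat's little theorem: if p is prime and gcd(a,p)=1, then a^(p-1) ≡ 1 (mod p)
p = 7 is prime, gcd(4,7) = 1
Reduce exponent: 121 mod 6 = 1
So 4^121 ≡ 4^1 (mod 7)
4^1 mod 7 = 4

4^121 ≡ 4 (mod 7)


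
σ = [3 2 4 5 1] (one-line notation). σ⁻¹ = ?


To find σ⁻¹, swap domain and range:
σ(1) = 3 → σ⁻¹(3) = 1
σ(2) = 2 → σ⁻¹(2) = 2
σ(3) = 4 → σ⁻¹(4) = 3
σ(4) = 5 → σ⁻¹(5) = 4
σ(5) = 1 → σ⁻¹(1) = 5

σ⁻¹ = [5 2 1 3 4]


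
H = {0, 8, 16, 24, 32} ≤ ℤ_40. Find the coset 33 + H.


33 + H = {33 + h (mod 40) : h ∈ H}
33+0=33, 33+8=1, 33+16=9, 33+24=17, 33+32=25
33 + H = {1, 9, 17, 25, 33} = 1 + H

33 + H = {1, 9, 17, 25, 33}


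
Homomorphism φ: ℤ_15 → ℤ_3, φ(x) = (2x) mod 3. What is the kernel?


Kernel = preimage of identity
ker(φ) = {x ∈ ℤ_15 : 2x ≡ 0 (mod 3)}. Since 3 | 15, φ is well-defined. The kernel is the cyclic subgroup ⟨3⟩ of ℤ_15 (order 5), i.e. {0, 3, 6, 9, 12}

ker(φ) = {0, 3, 6, 9, 12}


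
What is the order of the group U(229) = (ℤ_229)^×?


U(n) is the group of units mod n; |U(n)| = φ(n)
|U(229)| = φ(229) = 228

|U(229) = (ℤ_229)^×| = 228


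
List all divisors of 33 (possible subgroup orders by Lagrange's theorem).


Lagrange's theorem: |H| divides |G|
|G| = 33
Divisors of 33: 1, 3, 11, 33

Possible subgroup orders: {1, 3, 11, 33}


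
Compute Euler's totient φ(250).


Factor n: 250 = 2 × 5^3
φ(n) = n · ∏(1 - 1/p) over distinct primes p | n
φ(250) = 250 · (1 - 1/2) · (1 - 1/5) = 100

φ(250) = 100


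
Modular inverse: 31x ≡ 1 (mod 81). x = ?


Use the extended Euclidean algorithm to write 1 = 31·s + 81·t; then s mod 81 is the inverse.
Euclidean algorithm:
  31 = 0·81 + 31
  81 = 2·31 + 19
  31 = 1·19 + 12
  19 = 1·12 + 7
  12 = 1·7 + 5
  7 = 1·5 + 2
  5 = 2·2 + 1
  2 = 2·1 + 0
gcd(31,81) = 1
Back-substitution gives: 31·(34) + 81·(-13) = 1
So 31⁻¹ ≡ 34 ≡ 34 (mod 81)
Check: 31 × 34 = 1054 ≡ 1 (mod 81) ✓

31⁻¹ ≡ 34 (mod 81)


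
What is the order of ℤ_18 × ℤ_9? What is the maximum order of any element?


|ℤ_18 × ℤ_9| = 18 × 9 = 162
Max element order = lcm(18,9) = 18
Cyclic? No (gcd=9)

|ℤ_18×ℤ_9| = 162, max element order = 18


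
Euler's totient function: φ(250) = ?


Factor n: 250 = 2 × 5^3
φ(n) = n · ∏(1 - 1/p) over distinct primes p | n
φ(250) = 250 · (1 - 1/2) · (1 - 1/5) = 100

φ(250) = 100


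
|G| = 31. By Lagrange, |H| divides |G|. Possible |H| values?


Lagrange's theorem: |H| divides |G|
|G| = 31
Divisors of 31: 1, 31

Possible subgroup orders: {1, 31}


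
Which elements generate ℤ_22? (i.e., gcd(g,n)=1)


g generates ℤ_n iff gcd(g,n) = 1
Prime factors of 22: 2, 11
Generators are g ∈ {1,...,21} not divisible by any of these primes.
Generators: {1, 3, 5, 7, 9, 13, 15, 17, 19, 21}
Number of generators = φ(22) = 10

Generators of ℤ_22 = {1, 3, 5, 7, 9, 13, 15, 17, 19, 21}


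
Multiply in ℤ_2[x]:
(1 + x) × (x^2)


Expand and collect like terms; reduce coefficients mod 2:
x^0: 1·0 = 0 ≡ 0 (mod 2)
x^1: 1·0 + 1·0 = 0 ≡ 0 (mod 2)
x^2: 1·1 + 1·0 = 1 ≡ 1 (mod 2)
x^3: 1·1 = 1 ≡ 1 (mod 2)
Result: x^2 + x^3

f · g = x^2 + x^3


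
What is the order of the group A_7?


|A_n| = n!/2 (even permutations)
|A_7| = 7!/2 = 5040/2 = 2520

|A_7| = 2520


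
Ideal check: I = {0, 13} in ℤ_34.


Check ideal conditions for I = {0, 13} in ℤ_34:
(1) I is an additive subgroup? No
(2) For r ∈ ℤ_34 and a ∈ I: r·a ∈ I? No  [counterexample: r=2, a=13, r·a mod 34 = 26 ∉ I]

No, I is not an ideal of ℤ_34


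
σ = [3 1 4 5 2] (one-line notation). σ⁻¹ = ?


To find σ⁻¹, swap domain and range:
σ(1) = 3 → σ⁻¹(3) = 1
σ(2) = 1 → σ⁻¹(1) = 2
σ(3) = 4 → σ⁻¹(4) = 3
σ(4) = 5 → σ⁻¹(5) = 4
σ(5) = 2 → σ⁻¹(2) = 5

σ⁻¹ = [2 5 1 3 4]


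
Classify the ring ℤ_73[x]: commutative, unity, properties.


ℤ_73 is a field (n prime), so ℤ_73[x] is a commutative integral domain with unity
Commutative: Yes
Integral domain: Yes
Has unity: Yes

ℤ_73[x]: Commutative=Yes, Unity=Yes


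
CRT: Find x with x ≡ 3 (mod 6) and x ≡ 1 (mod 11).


m₁ = 6, m₂ = 11, gcd = 1, so CRT applies. M = m₁·m₂ = 66
Let M₁ = M/m₁ = 11, M₂ = M/m₂ = 6
Find y₁ ≡ M₁⁻¹ (mod m₁): 11⁻¹ ≡ 5 (mod 6)
Find y₂ ≡ M₂⁻¹ (mod m₂): 6⁻¹ ≡ 2 (mod 11)
x = a₁·M₁·y₁ + a₂·M₂·y₂ = 3·11·5 + 1·6·2 = 177
Reduce mod 66: x ≡ 45
Check: 45 mod 6 = 3 ✓, 45 mod 11 = 1 ✓

x ≡ 45 (mod 66)


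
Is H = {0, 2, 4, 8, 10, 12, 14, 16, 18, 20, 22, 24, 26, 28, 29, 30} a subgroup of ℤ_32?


Subgroup test for H = {0, 2, 4, 8, 10, 12, 14, 16, 18, 20, 22, 24, 26, 28, 29, 30} in (ℤ_32, +):
(1) 0 ∈ H? Yes
(2) Closure: for all a,b ∈ H, (a+b) mod 32 ∈ H? No  [counterexample: 2 + 4 = 6 ∉ H]
(3) Inverses: for all a ∈ H, -a mod 32 ∈ H? No

No, H is not a subgroup of ℤ_32


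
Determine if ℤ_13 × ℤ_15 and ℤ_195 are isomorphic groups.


Comparing ℤ_13 × ℤ_15 and ℤ_195:
gcd(13,15) = 1, so ℤ_13 × ℤ_15 ≅ ℤ_195 (CRT)

Yes, ℤ_13 × ℤ_15 ≅ ℤ_195


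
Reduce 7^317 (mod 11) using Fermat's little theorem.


Fermat's little theorem: if p is prime and gcd(a,p)=1, then a^(p-1) ≡ 1 (mod p)
p = 11 is prime, gcd(7,11) = 1
Reduce exponent: 317 mod 10 = 7
So 7^317 ≡ 7^7 (mod 11)
7^7 mod 11 = 6

7^317 ≡ 6 (mod 11)


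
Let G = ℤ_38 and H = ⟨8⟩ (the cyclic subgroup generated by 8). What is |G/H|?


|⟨8⟩| = n / gcd(8, 38) = 38 / 2 = 19
H is normal (ℤ_38 is abelian).
|G/H| = |G| / |H| = 38 / 19 = 2

|G/H| = 2


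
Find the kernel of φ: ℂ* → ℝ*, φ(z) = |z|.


Kernel = preimage of identity
ker(φ) = {z ∈ ℂ* | |z| = 1} = unit circle S¹

ker(φ) = S¹ (unit circle)


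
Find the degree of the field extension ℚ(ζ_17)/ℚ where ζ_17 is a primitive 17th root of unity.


[ℚ(ζ_n):ℚ] = deg Φ_n(x) = φ(n). Here φ(17) = 16

[ℚ(ζ_17)/ℚ where ζ_17 is a primitive 17th root of unity] = 16


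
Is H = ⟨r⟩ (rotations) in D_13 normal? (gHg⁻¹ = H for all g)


H = ⟨r⟩ (rotations) in D_13
The rotation subgroup ⟨r⟩ has index 2 in D_13, so it is normal

Yes, normal subgroup


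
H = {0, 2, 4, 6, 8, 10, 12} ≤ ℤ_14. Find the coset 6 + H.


6 + H = {6 + h (mod 14) : h ∈ H}
6+0=6, 6+2=8, 6+4=10, 6+6=12, 6+8=0, 6+10=2, 6+12=4
6 + H = {0, 2, 4, 6, 8, 10, 12} = 0 + H

6 + H = {0, 2, 4, 6, 8, 10, 12}


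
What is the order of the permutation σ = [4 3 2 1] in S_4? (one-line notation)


Cycle decomposition: (1 4) (2 3)
Cycle lengths: 2, 2
Order = lcm(2, 2) = 2

ord(σ) = 2


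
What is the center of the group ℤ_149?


Z(G) = {g ∈ G | gx = xg for all x ∈ G}
ℤ_149 is abelian, so Z(G) = G

Z(ℤ_149) = ℤ_149


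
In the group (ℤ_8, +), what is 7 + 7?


Operation: addition mod 8
7 + 7 = (a + b) mod 8 with a = 7, b = 7

7 + 7 = 6


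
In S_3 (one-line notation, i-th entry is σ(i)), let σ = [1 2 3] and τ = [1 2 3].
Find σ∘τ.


σ∘τ: apply τ first, then σ
1 →τ 1 →σ 1
2 →τ 2 →σ 2
3 →τ 3 →σ 3

σ∘τ = [1 2 3]


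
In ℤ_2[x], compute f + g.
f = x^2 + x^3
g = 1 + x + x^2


Add coefficients mod 2:
x^0: 0 + 1 = 1 (mod 2)
x^1: 0 + 1 = 1 (mod 2)
x^2: 1 + 1 = 0 (mod 2)
x^3: 1 + 0 = 1 (mod 2)
Result: 1 + x + x^3

f + g = 1 + x + x^3


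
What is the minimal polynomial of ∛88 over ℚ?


∛88 satisfies x³ - 88 = 0, irreducible over ℚ (no rational root; 88 is not a perfect cube)

Minimal polynomial: x³ - 88


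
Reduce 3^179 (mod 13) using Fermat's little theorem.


Fermat's little theorem: if p is prime and gcd(a,p)=1, then a^(p-1) ≡ 1 (mod p)
p = 13 is prime, gcd(3,13) = 1
Reduce exponent: 179 mod 12 = 11
So 3^179 ≡ 3^11 (mod 13)
3^11 mod 13 = 9

3^179 ≡ 9 (mod 13)


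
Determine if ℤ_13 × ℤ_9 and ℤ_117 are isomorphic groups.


Comparing ℤ_13 × ℤ_9 and ℤ_117:
gcd(13,9) = 1, so ℤ_13 × ℤ_9 ≅ ℤ_117 (CRT)

Yes, ℤ_13 × ℤ_9 ≅ ℤ_117


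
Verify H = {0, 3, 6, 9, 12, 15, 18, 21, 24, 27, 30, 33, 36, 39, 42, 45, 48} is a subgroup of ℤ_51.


Subgroup test for H = {0, 3, 6, 9, 12, 15, 18, 21, 24, 27, 30, 33, 36, 39, 42, 45, 48} in (ℤ_51, +):
(1) 0 ∈ H? Yes
(2) Closure: for all a,b ∈ H, (a+b) mod 51 ∈ H? Yes
(3) Inverses: for all a ∈ H, -a mod 51 ∈ H? Yes

Yes, H is a subgroup of ℤ_51


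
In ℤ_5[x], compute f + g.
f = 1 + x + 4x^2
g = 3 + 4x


Add coefficients mod 5:
x^0: 1 + 3 = 4 (mod 5)
x^1: 1 + 4 = 0 (mod 5)
x^2: 4 + 0 = 4 (mod 5)
Result: 4 + 4x^2

f + g = 4 + 4x^2


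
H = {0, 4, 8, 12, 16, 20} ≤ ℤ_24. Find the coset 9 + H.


9 + H = {9 + h (mod 24) : h ∈ H}
9+0=9, 9+4=13, 9+8=17, 9+12=21, 9+16=1, 9+20=5
9 + H = {1, 5, 9, 13, 17, 21} = 1 + H

9 + H = {1, 5, 9, 13, 17, 21}


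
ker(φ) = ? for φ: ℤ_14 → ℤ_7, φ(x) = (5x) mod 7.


Kernel = preimage of identity
ker(φ) = {x ∈ ℤ_14 : 5x ≡ 0 (mod 7)}. Since 7 | 14, φ is well-defined. The kernel is the cyclic subgroup ⟨7⟩ of ℤ_14 (order 2), i.e. {0, 7}

ker(φ) = {0, 7}


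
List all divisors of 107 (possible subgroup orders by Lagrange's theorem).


Lagrange's theorem: |H| divides |G|
|G| = 107
Divisors of 107: 1, 107

Possible subgroup orders: {1, 107}


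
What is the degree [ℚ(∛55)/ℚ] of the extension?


∛55 has minimal polynomial x³ - 55 (irreducible over ℚ since 55 is not a perfect cube)

[ℚ(∛55)/ℚ] = 3


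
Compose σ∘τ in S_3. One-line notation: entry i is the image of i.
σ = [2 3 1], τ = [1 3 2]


σ∘τ: apply τ first, then σ
1 →τ 1 →σ 2
2 →τ 3 →σ 1
3 →τ 2 →σ 3

σ∘τ = [2 1 3]


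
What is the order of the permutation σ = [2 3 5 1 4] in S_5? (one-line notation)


Cycle decomposition: (1 2 3 5 4)
Cycle lengths: 5
Order = lcm(5) = 5

ord(σ) = 5


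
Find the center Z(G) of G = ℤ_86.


Z(G) = {g ∈ G | gx = xg for all x ∈ G}
ℤ_86 is abelian, so Z(G) = G

Z(ℤ_86) = ℤ_86


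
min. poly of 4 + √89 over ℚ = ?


Let α = 4 + √89. Then α - 4 = √89, so (α - 4)² = 89, giving α² - 8α - 73 = 0. Degree 2 and α ∉ ℚ, so this is the minimal polynomial.

Minimal polynomial: x² - 8x - 73


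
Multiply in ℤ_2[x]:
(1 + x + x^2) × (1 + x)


Expand and collect like terms; reduce coefficients mod 2:
x^0: 1·1 = 1 ≡ 1 (mod 2)
x^1: 1·1 + 1·1 = 2 ≡ 0 (mod 2)
x^2: 1·1 + 1·1 = 2 ≡ 0 (mod 2)
x^3: 1·1 = 1 ≡ 1 (mod 2)
Result: 1 + x^3

f · g = 1 + x^3


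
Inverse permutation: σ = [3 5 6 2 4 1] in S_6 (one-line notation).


To find σ⁻¹, swap domain and range:
σ(1) = 3 → σ⁻¹(3) = 1
σ(2) = 5 → σ⁻¹(5) = 2
σ(3) = 6 → σ⁻¹(6) = 3
σ(4) = 2 → σ⁻¹(2) = 4
σ(5) = 4 → σ⁻¹(4) = 5
σ(6) = 1 → σ⁻¹(1) = 6

σ⁻¹ = [6 4 1 5 2 3]


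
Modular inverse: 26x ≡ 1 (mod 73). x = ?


Use the extended Euclidean algorithm to write 1 = 26·s + 73·t; then s mod 73 is the inverse.
Euclidean algorithm:
  26 = 0·73 + 26
  73 = 2·26 + 21
  26 = 1·21 + 5
  21 = 4·5 + 1
  5 = 5·1 + 0
gcd(26,73) = 1
Back-substitution gives: 26·(-14) + 73·(5) = 1
So 26⁻¹ ≡ -14 ≡ 59 (mod 73)
Check: 26 × 59 = 1534 ≡ 1 (mod 73) ✓

26⁻¹ ≡ 59 (mod 73)


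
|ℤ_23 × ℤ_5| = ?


|A × B| = |A| · |B|
|ℤ_23 × ℤ_5| = 23 × 5 = 115

|ℤ_23 × ℤ_5| = 115


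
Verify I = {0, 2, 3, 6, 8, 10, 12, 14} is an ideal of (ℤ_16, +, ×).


Check ideal conditions for I = {0, 2, 3, 6, 8, 10, 12, 14} in ℤ_16:
(1) I is an additive subgroup? No
(2) For r ∈ ℤ_16 and a ∈ I: r·a ∈ I? No  [counterexample: r=2, a=2, r·a mod 16 = 4 ∉ I]

No, I is not an ideal of ℤ_16


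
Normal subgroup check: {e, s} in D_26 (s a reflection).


H = {e, s} in D_26 (s a reflection)
r·s·r⁻¹ = sr⁻² ≠ s for n ≥ 3, so {e, s} is not closed under conjugation

No, not a normal subgroup


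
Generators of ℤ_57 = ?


g generates ℤ_n iff gcd(g,n) = 1
Prime factors of 57: 3, 19
Generators are g ∈ {1,...,56} not divisible by any of these primes.
Generators: {1, 2, 4, 5, 7, 8, 10, 11, 13, 14, 16, 17, 20, 22, 23, 25, 26, 28, 29, 31, 32, 34, 35, 37, 40, 41, 43, 44, 46, 47, 49, 50, 52, 53, 55, 56}
Number of generators = φ(57) = 36

Generators of ℤ_57 = {1, 2, 4, 5, 7, 8, 10, 11, 13, 14, 16, 17, 20, 22, 23, 25, 26, 28, 29, 31, 32, 34, 35, 37, 40, 41, 43, 44, 46, 47, 49, 50, 52, 53, 55, 56}


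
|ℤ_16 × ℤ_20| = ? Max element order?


|ℤ_16 × ℤ_20| = 16 × 20 = 320
Max element order = lcm(16,20) = 80
Cyclic? No (gcd=4)

|ℤ_16×ℤ_20| = 320, max element order = 80


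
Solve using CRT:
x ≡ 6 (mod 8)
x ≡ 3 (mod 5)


m₁ = 8, m₂ = 5, gcd = 1, so CRT applies. M = m₁·m₂ = 40
Let M₁ = M/m₁ = 5, M₂ = M/m₂ = 8
Find y₁ ≡ M₁⁻¹ (mod m₁): 5⁻¹ ≡ 5 (mod 8)
Find y₂ ≡ M₂⁻¹ (mod m₂): 8⁻¹ ≡ 2 (mod 5)
x = a₁·M₁·y₁ + a₂·M₂·y₂ = 6·5·5 + 3·8·2 = 198
Reduce mod 40: x ≡ 38
Check: 38 mod 8 = 6 ✓, 38 mod 5 = 3 ✓

x ≡ 38 (mod 40)


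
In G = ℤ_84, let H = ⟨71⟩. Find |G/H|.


|⟨71⟩| = n / gcd(71, 84) = 84 / 1 = 84
H is normal (ℤ_84 is abelian).
|G/H| = |G| / |H| = 84 / 84 = 1

|G/H| = 1


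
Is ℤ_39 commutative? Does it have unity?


ℤ_39 is a commutative ring with unity 1; 39 = 3×13 is composite, so 3·13 ≡ 0 gives zero divisors (not an integral domain)
Commutative: Yes
Integral domain: No
Has unity: Yes

ℤ_39: Commutative=Yes, Unity=Yes


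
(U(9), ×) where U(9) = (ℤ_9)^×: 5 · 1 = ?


Operation: multiplication mod 9
5 · 1 = (a × b) mod 9 with a = 5, b = 1

5 · 1 = 5


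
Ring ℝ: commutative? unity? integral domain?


ℝ is a field: commutative, has unity, every nonzero element is a unit (hence an integral domain)
Commutative: Yes
Integral domain: Yes
Has unity: Yes

ℝ: Commutative=Yes, Unity=Yes


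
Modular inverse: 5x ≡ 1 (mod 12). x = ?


Use the extended Euclidean algorithm to write 1 = 5·s + 12·t; then s mod 12 is the inverse.
Euclidean algorithm:
  5 = 0·12 + 5
  12 = 2·5 + 2
  5 = 2·2 + 1
  2 = 2·1 + 0
gcd(5,12) = 1
Back-substitution gives: 5·(5) + 12·(-2) = 1
So 5⁻¹ ≡ 5 ≡ 5 (mod 12)
Check: 5 × 5 = 25 ≡ 1 (mod 12) ✓

5⁻¹ ≡ 5 (mod 12)


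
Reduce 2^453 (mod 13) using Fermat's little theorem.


Fermat's little theorem: if p is prime and gcd(a,p)=1, then a^(p-1) ≡ 1 (mod p)
p = 13 is prime, gcd(2,13) = 1
Reduce exponent: 453 mod 12 = 9
So 2^453 ≡ 2^9 (mod 13)
2^9 mod 13 = 5

2^453 ≡ 5 (mod 13)


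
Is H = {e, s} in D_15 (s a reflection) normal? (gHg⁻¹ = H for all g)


H = {e, s} in D_15 (s a reflection)
r·s·r⁻¹ = sr⁻² ≠ s for n ≥ 3, so {e, s} is not closed under conjugation

No, not a normal subgroup


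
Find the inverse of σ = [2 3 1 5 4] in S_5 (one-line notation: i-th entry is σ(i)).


To find σ⁻¹, swap domain and range:
σ(1) = 2 → σ⁻¹(2) = 1
σ(2) = 3 → σ⁻¹(3) = 2
σ(3) = 1 → σ⁻¹(1) = 3
σ(4) = 5 → σ⁻¹(5) = 4
σ(5) = 4 → σ⁻¹(4) = 5

σ⁻¹ = [3 1 2 5 4]


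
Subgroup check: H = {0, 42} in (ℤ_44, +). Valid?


Subgroup test for H = {0, 42} in (ℤ_44, +):
(1) 0 ∈ H? Yes
(2) Closure: for all a,b ∈ H, (a+b) mod 44 ∈ H? No  [counterexample: 42 + 42 = 40 ∉ H]
(3) Inverses: for all a ∈ H, -a mod 44 ∈ H? No

No, H is not a subgroup of ℤ_44


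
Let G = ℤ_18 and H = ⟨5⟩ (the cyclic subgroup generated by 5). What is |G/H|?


|⟨5⟩| = n / gcd(5, 18) = 18 / 1 = 18
H is normal (ℤ_18 is abelian).
|G/H| = |G| / |H| = 18 / 18 = 1

|G/H| = 1


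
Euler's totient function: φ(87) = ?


Factor n: 87 = 3 × 29
φ(n) = n · ∏(1 - 1/p) over distinct primes p | n
φ(87) = 87 · (1 - 1/3) · (1 - 1/29) = 56

φ(87) = 56


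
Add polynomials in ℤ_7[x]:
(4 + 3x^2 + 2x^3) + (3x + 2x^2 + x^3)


Add coefficients mod 7:
x^0: 4 + 0 = 4 (mod 7)
x^1: 0 + 3 = 3 (mod 7)
x^2: 3 + 2 = 5 (mod 7)
x^3: 2 + 1 = 3 (mod 7)
Result: 4 + 3x + 5x^2 + 3x^3

f + g = 4 + 3x + 5x^2 + 3x^3


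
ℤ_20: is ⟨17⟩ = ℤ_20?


g generates ℤ_n iff gcd(g, n) = 1
gcd(17, 20) = 1
Since gcd = 1, 17 is a generator.

Yes, 17 generates ℤ_20


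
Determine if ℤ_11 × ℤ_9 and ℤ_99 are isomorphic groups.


Comparing ℤ_11 × ℤ_9 and ℤ_99:
gcd(11,9) = 1, so ℤ_11 × ℤ_9 ≅ ℤ_99 (CRT)

Yes, ℤ_11 × ℤ_9 ≅ ℤ_99


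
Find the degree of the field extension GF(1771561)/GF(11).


GF(1771561) = GF(11^6), so the extension degree is 6

[GF(1771561)/GF(11)] = 6


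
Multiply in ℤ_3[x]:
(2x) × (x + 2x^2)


Expand and collect like terms; reduce coefficients mod 3:
x^0: 0·0 = 0 ≡ 0 (mod 3)
x^1: 0·1 + 2·0 = 0 ≡ 0 (mod 3)
x^2: 0·2 + 2·1 = 2 ≡ 2 (mod 3)
x^3: 2·2 = 4 ≡ 1 (mod 3)
Result: 2x^2 + x^3

f · g = 2x^2 + x^3


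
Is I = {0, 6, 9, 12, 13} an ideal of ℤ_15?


Check ideal conditions for I = {0, 6, 9, 12, 13} in ℤ_15:
(1) I is an additive subgroup? No
(2) For r ∈ ℤ_15 and a ∈ I: r·a ∈ I? No  [counterexample: r=2, a=9, r·a mod 15 = 3 ∉ I]

No, I is not an ideal of ℤ_15


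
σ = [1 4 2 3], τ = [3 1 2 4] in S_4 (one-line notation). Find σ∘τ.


σ∘τ: apply τ first, then σ
1 →τ 3 →σ 2
2 →τ 1 →σ 1
3 →τ 2 →σ 4
4 →τ 4 →σ 3

σ∘τ = [2 1 4 3]


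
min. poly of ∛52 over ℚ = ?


∛52 satisfies x³ - 52 = 0, irreducible over ℚ (no rational root; 52 is not a perfect cube)

Minimal polynomial: x³ - 52


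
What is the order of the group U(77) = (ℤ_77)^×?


U(n) is the group of units mod n; |U(n)| = φ(n)
|U(77)| = φ(77) = 60

|U(77) = (ℤ_77)^×| = 60


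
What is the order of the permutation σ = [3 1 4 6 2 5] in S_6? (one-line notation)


Cycle decomposition: (1 3 4 6 5 2)
Cycle lengths: 6
Order = lcm(6) = 6

ord(σ) = 6


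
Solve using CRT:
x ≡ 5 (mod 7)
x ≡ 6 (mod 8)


m₁ = 7, m₂ = 8, gcd = 1, so CRT applies. M = m₁·m₂ = 56
Let M₁ = M/m₁ = 8, M₂ = M/m₂ = 7
Find y₁ ≡ M₁⁻¹ (mod m₁): 8⁻¹ ≡ 1 (mod 7)
Find y₂ ≡ M₂⁻¹ (mod m₂): 7⁻¹ ≡ 7 (mod 8)
x = a₁·M₁·y₁ + a₂·M₂·y₂ = 5·8·1 + 6·7·7 = 334
Reduce mod 56: x ≡ 54
Check: 54 mod 7 = 5 ✓, 54 mod 8 = 6 ✓

x ≡ 54 (mod 56)


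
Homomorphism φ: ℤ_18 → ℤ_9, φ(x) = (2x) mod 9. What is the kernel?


Kernel = preimage of identity
ker(φ) = {x ∈ ℤ_18 : 2x ≡ 0 (mod 9)}. Since 9 | 18, φ is well-defined. The kernel is the cyclic subgroup ⟨9⟩ of ℤ_18 (order 2), i.e. {0, 9}

ker(φ) = {0, 9}


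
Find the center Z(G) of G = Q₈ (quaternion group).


Z(G) = {g ∈ G | gx = xg for all x ∈ G}
In Q₈ = {±1, ±i, ±j, ±k}, only ±1 commute with every element

Z(Q₈ (quaternion group)) = {1, -1}


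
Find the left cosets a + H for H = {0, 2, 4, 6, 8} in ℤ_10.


H = {0, 2, 4, 6, 8}, |H| = 5
Number of cosets = |G|/|H| = 10/5 = 2
0 + H = {0, 2, 4, 6, 8}
1 + H = {1, 3, 5, 7, 9}

Cosets: 0+H={0,2,4,6,8}; 1+H={1,3,5,7,9}


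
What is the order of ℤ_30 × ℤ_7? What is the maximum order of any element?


|ℤ_30 × ℤ_7| = 30 × 7 = 210
Max element order = lcm(30,7) = 210
Cyclic? Yes (gcd=1)

|ℤ_30×ℤ_7| = 210, max element order = 210


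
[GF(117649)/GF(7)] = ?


GF(117649) = GF(7^6), so the extension degree is 6

[GF(117649)/GF(7)] = 6


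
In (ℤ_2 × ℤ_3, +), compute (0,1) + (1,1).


Operation: componentwise addition mod (2, 3)
(0,1) + (1,1) = ((a₁+b₁) mod 2, (a₂+b₂) mod 3) with a = (0,1), b = (1,1)

(0,1) + (1,1) = (1,2)


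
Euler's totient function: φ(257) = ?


Factor n: 257 = 257
φ(n) = n · ∏(1 - 1/p) over distinct primes p | n
φ(257) = 257 · (1 - 1/257) = 256

φ(257) = 256


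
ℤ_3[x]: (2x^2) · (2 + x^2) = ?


Expand and collect like terms; reduce coefficients mod 3:
x^0: 0·2 = 0 ≡ 0 (mod 3)
x^1: 0·0 + 0·2 = 0 ≡ 0 (mod 3)
x^2: 0·1 + 0·0 + 2·2 = 4 ≡ 1 (mod 3)
x^3: 0·1 + 2·0 = 0 ≡ 0 (mod 3)
x^4: 2·1 = 2 ≡ 2 (mod 3)
Result: x^2 + 2x^4

f · g = x^2 + 2x^4


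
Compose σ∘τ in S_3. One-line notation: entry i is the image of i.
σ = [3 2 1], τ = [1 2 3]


σ∘τ: apply τ first, then σ
1 →τ 1 →σ 3
2 →τ 2 →σ 2
3 →τ 3 →σ 1

σ∘τ = [3 2 1]


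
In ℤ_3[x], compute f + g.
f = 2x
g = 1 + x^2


Add coefficients mod 3:
x^0: 0 + 1 = 1 (mod 3)
x^1: 2 + 0 = 2 (mod 3)
x^2: 0 + 1 = 1 (mod 3)
Result: 1 + 2x + x^2

f + g = 1 + 2x + x^2


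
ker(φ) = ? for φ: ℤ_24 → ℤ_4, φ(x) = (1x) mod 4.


Kernel = preimage of identity
ker(φ) = {x ∈ ℤ_24 : 1x ≡ 0 (mod 4)}. Since 4 | 24, φ is well-defined. The kernel is the cyclic subgroup ⟨4⟩ of ℤ_24 (order 6), i.e. {0, 4, 8, 12, 16, 20}

ker(φ) = {0, 4, 8, 12, 16, 20}


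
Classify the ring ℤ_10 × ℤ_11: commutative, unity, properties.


Direct product ring; commutative with unity (1,1); but (1,0)·(0,1) = (0,0) gives zero divisors, so not an integral domain
Commutative: Yes
Integral domain: No
Has unity: Yes

ℤ_10 × ℤ_11: Commutative=Yes, Unity=Yes


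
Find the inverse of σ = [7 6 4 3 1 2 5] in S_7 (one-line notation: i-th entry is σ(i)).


To find σ⁻¹, swap domain and range:
σ(1) = 7 → σ⁻¹(7) = 1
σ(2) = 6 → σ⁻¹(6) = 2
σ(3) = 4 → σ⁻¹(4) = 3
σ(4) = 3 → σ⁻¹(3) = 4
σ(5) = 1 → σ⁻¹(1) = 5
σ(6) = 2 → σ⁻¹(2) = 6
σ(7) = 5 → σ⁻¹(5) = 7

σ⁻¹ = [5 6 4 3 7 2 1]


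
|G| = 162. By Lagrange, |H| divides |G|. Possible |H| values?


Lagrange's theorem: |H| divides |G|
|G| = 162
Divisors of 162: 1, 2, 3, 6, 9, 18, 27, 54, 81, 162

Possible subgroup orders: {1, 2, 3, 6, 9, 18, 27, 54, 81, 162}


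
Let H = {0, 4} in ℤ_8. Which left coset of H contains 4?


4 + H = {4 + h (mod 8) : h ∈ H}
4+0=4, 4+4=0
4 + H = {0, 4} = 0 + H

4 + H = {0, 4}


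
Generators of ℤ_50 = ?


g generates ℤ_n iff gcd(g,n) = 1
Prime factors of 50: 2, 5
Generators are g ∈ {1,...,49} not divisible by any of these primes.
Generators: {1, 3, 7, 9, 11, 13, 17, 19, 21, 23, 27, 29, 31, 33, 37, 39, 41, 43, 47, 49}
Number of generators = φ(50) = 20

Generators of ℤ_50 = {1, 3, 7, 9, 11, 13, 17, 19, 21, 23, 27, 29, 31, 33, 37, 39, 41, 43, 47, 49}


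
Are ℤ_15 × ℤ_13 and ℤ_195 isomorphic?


Comparing ℤ_15 × ℤ_13 and ℤ_195:
gcd(15,13) = 1, so ℤ_15 × ℤ_13 ≅ ℤ_195 (CRT)

Yes, ℤ_15 × ℤ_13 ≅ ℤ_195


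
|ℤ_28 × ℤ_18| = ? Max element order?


|ℤ_28 × ℤ_18| = 28 × 18 = 504
Max element order = lcm(28,18) = 252
Cyclic? No (gcd=2)

|ℤ_28×ℤ_18| = 504, max element order = 252


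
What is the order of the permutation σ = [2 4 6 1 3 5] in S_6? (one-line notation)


Cycle decomposition: (1 2 4) (3 6 5)
Cycle lengths: 3, 3
Order = lcm(3, 3) = 3

ord(σ) = 3


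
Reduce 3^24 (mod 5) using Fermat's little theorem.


Fermat's little theorem: if p is prime and gcd(a,p)=1, then a^(p-1) ≡ 1 (mod p)
p = 5 is prime, gcd(3,5) = 1
Reduce exponent: 24 mod 4 = 0
So 3^24 ≡ 3^0 (mod 5)
3^0 = 1

3^24 ≡ 1 (mod 5)


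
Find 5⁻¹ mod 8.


Use the extended Euclidean algorithm to write 1 = 5·s + 8·t; then s mod 8 is the inverse.
Euclidean algorithm:
  5 = 0·8 + 5
  8 = 1·5 + 3
  5 = 1·3 + 2
  3 = 1·2 + 1
  2 = 2·1 + 0
gcd(5,8) = 1
Back-substitution gives: 5·(-3) + 8·(2) = 1
So 5⁻¹ ≡ -3 ≡ 5 (mod 8)
Check: 5 × 5 = 25 ≡ 1 (mod 8) ✓

5⁻¹ ≡ 5 (mod 8)


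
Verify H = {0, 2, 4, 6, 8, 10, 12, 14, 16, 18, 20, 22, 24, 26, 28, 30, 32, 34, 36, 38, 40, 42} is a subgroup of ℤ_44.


Subgroup test for H = {0, 2, 4, 6, 8, 10, 12, 14, 16, 18, 20, 22, 24, 26, 28, 30, 32, 34, 36, 38, 40, 42} in (ℤ_44, +):
(1) 0 ∈ H? Yes
(2) Closure: for all a,b ∈ H, (a+b) mod 44 ∈ H? Yes
(3) Inverses: for all a ∈ H, -a mod 44 ∈ H? Yes

Yes, H is a subgroup of ℤ_44


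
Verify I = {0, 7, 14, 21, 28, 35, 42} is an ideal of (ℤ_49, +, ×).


Check ideal conditions for I = {0, 7, 14, 21, 28, 35, 42} in ℤ_49:
(1) I is an additive subgroup? Yes
(2) For r ∈ ℤ_49 and a ∈ I: r·a ∈ I? Yes

Yes, I is an ideal of ℤ_49


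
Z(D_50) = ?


Z(G) = {g ∈ G | gx = xg for all x ∈ G}
For even n, Z(D_n) = {e, r^(n/2)}: the 180° rotation r^25 commutes with every reflection and rotation

Z(D_50) = {e, r^25}


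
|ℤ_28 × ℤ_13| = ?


|A × B| = |A| · |B|
|ℤ_28 × ℤ_13| = 28 × 13 = 364

|ℤ_28 × ℤ_13| = 364


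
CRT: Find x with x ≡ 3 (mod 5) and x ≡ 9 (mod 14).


m₁ = 5, m₂ = 14, gcd = 1, so CRT applies. M = m₁·m₂ = 70
Let M₁ = M/m₁ = 14, M₂ = M/m₂ = 5
Find y₁ ≡ M₁⁻¹ (mod m₁): 14⁻¹ ≡ 4 (mod 5)
Find y₂ ≡ M₂⁻¹ (mod m₂): 5⁻¹ ≡ 3 (mod 14)
x = a₁·M₁·y₁ + a₂·M₂·y₂ = 3·14·4 + 9·5·3 = 303
Reduce mod 70: x ≡ 23
Check: 23 mod 5 = 3 ✓, 23 mod 14 = 9 ✓

x ≡ 23 (mod 70)


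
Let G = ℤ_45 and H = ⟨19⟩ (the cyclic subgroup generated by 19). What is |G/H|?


|⟨19⟩| = n / gcd(19, 45) = 45 / 1 = 45
H is normal (ℤ_45 is abelian).
|G/H| = |G| / |H| = 45 / 45 = 1

|G/H| = 1


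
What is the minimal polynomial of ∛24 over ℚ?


∛24 satisfies x³ - 24 = 0, irreducible over ℚ (no rational root; 24 is not a perfect cube)

Minimal polynomial: x³ - 24


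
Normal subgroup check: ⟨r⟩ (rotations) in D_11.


H = ⟨r⟩ (rotations) in D_11
The rotation subgroup ⟨r⟩ has index 2 in D_11, so it is normal

Yes, normal subgroup


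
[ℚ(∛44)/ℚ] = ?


∛44 has minimal polynomial x³ - 44 (irreducible over ℚ since 44 is not a perfect cube)

[ℚ(∛44)/ℚ] = 3


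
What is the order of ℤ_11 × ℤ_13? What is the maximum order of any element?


|ℤ_11 × ℤ_13| = 11 × 13 = 143
Max element order = lcm(11,13) = 143
Cyclic? Yes (gcd=1)

|ℤ_11×ℤ_13| = 143, max element order = 143


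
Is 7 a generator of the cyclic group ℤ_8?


g generates ℤ_n iff gcd(g, n) = 1
gcd(7, 8) = 1
Since gcd = 1, 7 is a generator.

Yes, 7 generates ℤ_8


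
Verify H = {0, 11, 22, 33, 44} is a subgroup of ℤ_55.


Subgroup test for H = {0, 11, 22, 33, 44} in (ℤ_55, +):
(1) 0 ∈ H? Yes
(2) Closure: for all a,b ∈ H, (a+b) mod 55 ∈ H? Yes
(3) Inverses: for all a ∈ H, -a mod 55 ∈ H? Yes

Yes, H is a subgroup of ℤ_55


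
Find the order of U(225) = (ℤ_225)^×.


U(n) is the group of units mod n; |U(n)| = φ(n)
|U(225)| = φ(225) = 120

|U(225) = (ℤ_225)^×| = 120


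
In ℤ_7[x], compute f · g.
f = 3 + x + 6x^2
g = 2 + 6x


Expand and collect like terms; reduce coefficients mod 7:
x^0: 3·2 = 6 ≡ 6 (mod 7)
x^1: 3·6 + 1·2 = 20 ≡ 6 (mod 7)
x^2: 1·6 + 6·2 = 18 ≡ 4 (mod 7)
x^3: 6·6 = 36 ≡ 1 (mod 7)
Result: 6 + 6x + 4x^2 + x^3

f · g = 6 + 6x + 4x^2 + x^3


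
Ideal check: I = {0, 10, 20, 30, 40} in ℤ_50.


Check ideal conditions for I = {0, 10, 20, 30, 40} in ℤ_50:
(1) I is an additive subgroup? Yes
(2) For r ∈ ℤ_50 and a ∈ I: r·a ∈ I? Yes

Yes, I is an ideal of ℤ_50


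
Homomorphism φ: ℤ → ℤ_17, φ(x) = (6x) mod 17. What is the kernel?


Kernel = preimage of identity
ker(φ) = {x ∈ ℤ : 6x ≡ 0 (mod 17)}. gcd(6,17) = 1, so 6x ≡ 0 (mod 17) ⟺ x ≡ 0 (mod 17/1 = 17). Hence ker(φ) = 17ℤ

ker(φ) = 17ℤ


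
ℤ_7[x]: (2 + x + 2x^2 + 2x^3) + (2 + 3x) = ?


Add coefficients mod 7:
x^0: 2 + 2 = 4 (mod 7)
x^1: 1 + 3 = 4 (mod 7)
x^2: 2 + 0 = 2 (mod 7)
x^3: 2 + 0 = 2 (mod 7)
Result: 4 + 4x + 2x^2 + 2x^3

f + g = 4 + 4x + 2x^2 + 2x^3


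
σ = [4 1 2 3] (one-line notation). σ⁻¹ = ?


To find σ⁻¹, swap domain and range:
σ(1) = 4 → σ⁻¹(4) = 1
σ(2) = 1 → σ⁻¹(1) = 2
σ(3) = 2 → σ⁻¹(2) = 3
σ(4) = 3 → σ⁻¹(3) = 4

σ⁻¹ = [2 3 4 1]


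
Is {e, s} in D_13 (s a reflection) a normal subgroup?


H = {e, s} in D_13 (s a reflection)
r·s·r⁻¹ = sr⁻² ≠ s for n ≥ 3, so {e, s} is not closed under conjugation

No, not a normal subgroup


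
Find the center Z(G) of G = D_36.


Z(G) = {g ∈ G | gx = xg for all x ∈ G}
For even n, Z(D_n) = {e, r^(n/2)}: the 180° rotation r^18 commutes with every reflection and rotation

Z(D_36) = {e, r^18}


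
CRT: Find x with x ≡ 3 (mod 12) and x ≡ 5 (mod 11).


m₁ = 12, m₂ = 11, gcd = 1, so CRT applies. M = m₁·m₂ = 132
Let M₁ = M/m₁ = 11, M₂ = M/m₂ = 12
Find y₁ ≡ M₁⁻¹ (mod m₁): 11⁻¹ ≡ 11 (mod 12)
Find y₂ ≡ M₂⁻¹ (mod m₂): 12⁻¹ ≡ 1 (mod 11)
x = a₁·M₁·y₁ + a₂·M₂·y₂ = 3·11·11 + 5·12·1 = 423
Reduce mod 132: x ≡ 27
Check: 27 mod 12 = 3 ✓, 27 mod 11 = 5 ✓

x ≡ 27 (mod 132)
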